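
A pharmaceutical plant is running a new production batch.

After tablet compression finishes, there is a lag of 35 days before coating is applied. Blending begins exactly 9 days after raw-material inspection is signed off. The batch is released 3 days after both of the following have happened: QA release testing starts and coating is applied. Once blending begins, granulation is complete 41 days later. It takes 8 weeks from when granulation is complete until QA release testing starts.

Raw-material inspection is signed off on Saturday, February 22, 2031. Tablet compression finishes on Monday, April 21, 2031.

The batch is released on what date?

Wednesday, June 11, 2031

Raw-material inspection is signed off: Feb 22, 2031.
Blending begins: Feb 22, 2031 + 9 days = Mar 3, 2031.
Granulation is complete: Mar 3, 2031 + 41 days = Apr 13, 2031.
QA release testing starts: Apr 13, 2031 + 8 weeks = Jun 8, 2031.
Tablet compression finishes: Apr 21, 2031.
Coating is applied: Apr 21, 2031 + 35 days = May 26, 2031.
Both prerequisites met — QA release testing starts (Jun 8, 2031), coating is applied (May 26, 2031); the later is Jun 8, 2031.
The batch is released: Jun 8, 2031 + 3 days = Jun 11, 2031.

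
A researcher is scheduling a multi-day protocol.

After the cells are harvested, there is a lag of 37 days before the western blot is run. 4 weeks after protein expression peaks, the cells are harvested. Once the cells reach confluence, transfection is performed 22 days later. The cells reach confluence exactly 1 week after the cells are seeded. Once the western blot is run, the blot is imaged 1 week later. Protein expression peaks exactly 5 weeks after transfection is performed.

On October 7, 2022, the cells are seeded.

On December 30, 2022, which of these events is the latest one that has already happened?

Protein expression peaks

The cells are seeded: Oct 7, 2022.
The cells reach confluence: Oct 7, 2022 + 1 week = Oct 14, 2022.
Transfection is performed: Oct 14, 2022 + 22 days = Nov 5, 2022.
Protein expression peaks: Nov 5, 2022 + 5 weeks = Dec 10, 2022.
The cells are harvested: Dec 10, 2022 + 4 weeks = Jan 7, 2023.
The western blot is run: Jan 7, 2023 + 37 days = Feb 13, 2023.
The blot is imaged: Feb 13, 2023 + 1 week = Feb 20, 2023.
Dec 30, 2022 falls between when protein expression peaks (Dec 10, 2022) and when the cells are harvested (Jan 7, 2023).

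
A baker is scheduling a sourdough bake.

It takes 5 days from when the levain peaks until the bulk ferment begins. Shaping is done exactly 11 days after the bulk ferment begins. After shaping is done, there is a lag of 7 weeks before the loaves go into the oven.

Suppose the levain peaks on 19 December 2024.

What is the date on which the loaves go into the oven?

The levain peaks: Dec 19, 2024.
The bulk ferment begins: Dec 19, 2024 + 5 days = Dec 24, 2024.
Shaping is done: Dec 24, 2024 + 11 days = Jan 4, 2025.
The loaves go into the oven: Jan 4, 2025 + 7 weeks = Feb 22, 2025.

22 February 2025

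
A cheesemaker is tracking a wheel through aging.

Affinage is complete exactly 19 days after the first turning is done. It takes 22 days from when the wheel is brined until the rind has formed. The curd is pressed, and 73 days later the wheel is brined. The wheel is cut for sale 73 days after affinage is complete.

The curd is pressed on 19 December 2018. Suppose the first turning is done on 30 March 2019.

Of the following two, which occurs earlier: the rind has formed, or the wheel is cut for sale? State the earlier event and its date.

The curd is pressed: Dec 19, 2018.
The wheel is brined: Dec 19, 2018 + 73 days = Mar 2, 2019.
The rind has formed: Mar 2, 2019 + 22 days = Mar 24, 2019.
The first turning is done: Mar 30, 2019.
Affinage is complete: Mar 30, 2019 + 19 days = Apr 18, 2019.
The wheel is cut for sale: Apr 18, 2019 + 73 days = Jun 30, 2019.
Comparing: the rind has formed on Mar 24, 2019 vs the wheel is cut for sale on Jun 30, 2019. Earlier: the rind has formed.

The rind has formed — 24 March 2019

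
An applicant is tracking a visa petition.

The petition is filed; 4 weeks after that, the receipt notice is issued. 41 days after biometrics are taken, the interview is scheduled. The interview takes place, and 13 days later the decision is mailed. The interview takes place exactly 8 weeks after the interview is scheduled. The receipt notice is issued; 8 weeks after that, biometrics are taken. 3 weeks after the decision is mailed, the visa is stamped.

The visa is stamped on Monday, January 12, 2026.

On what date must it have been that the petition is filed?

Wednesday, June 11, 2025

The visa is stamped: Jan 12, 2026.
The decision is mailed: Jan 12, 2026 − 3 weeks = Dec 22, 2025.
The interview takes place: Dec 22, 2025 − 13 days = Dec 9, 2025.
The interview is scheduled: Dec 9, 2025 − 8 weeks = Oct 14, 2025.
Biometrics are taken: Oct 14, 2025 − 41 days = Sep 3, 2025.
The receipt notice is issued: Sep 3, 2025 − 8 weeks = Jul 9, 2025.
The petition is filed: Jul 9, 2025 − 4 weeks = Jun 11, 2025.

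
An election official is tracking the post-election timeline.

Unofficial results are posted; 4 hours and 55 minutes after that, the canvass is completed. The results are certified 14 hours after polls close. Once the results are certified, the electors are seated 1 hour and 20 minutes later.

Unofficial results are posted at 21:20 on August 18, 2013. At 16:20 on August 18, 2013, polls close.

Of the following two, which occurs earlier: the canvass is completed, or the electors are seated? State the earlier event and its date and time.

Unofficial results are posted: 21:20 Aug 18, 2013.
The canvass is completed: 21:20 Aug 18, 2013 + 4h55m = 02:15 Aug 19, 2013.
Polls close: 16:20 Aug 18, 2013.
The results are certified: 16:20 Aug 18, 2013 + 14h = 06:20 Aug 19, 2013.
The electors are seated: 06:20 Aug 19, 2013 + 1h20m = 07:40 Aug 19, 2013.
Comparing: the canvass is completed at 02:15 Aug 19, 2013 vs the electors are seated at 07:40 Aug 19, 2013. Earlier: the canvass is completed.

The canvass is completed — 02:15 on August 19, 2013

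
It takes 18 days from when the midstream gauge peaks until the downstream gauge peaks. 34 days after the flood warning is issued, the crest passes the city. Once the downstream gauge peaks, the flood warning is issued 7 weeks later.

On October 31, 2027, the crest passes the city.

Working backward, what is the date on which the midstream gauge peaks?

The crest passes the city: Oct 31, 2027.
The flood warning is issued: Oct 31, 2027 − 34 days = Sep 27, 2027.
The downstream gauge peaks: Sep 27, 2027 − 7 weeks = Aug 9, 2027.
The midstream gauge peaks: Aug 9, 2027 − 18 days = Jul 22, 2027.

July 22, 2027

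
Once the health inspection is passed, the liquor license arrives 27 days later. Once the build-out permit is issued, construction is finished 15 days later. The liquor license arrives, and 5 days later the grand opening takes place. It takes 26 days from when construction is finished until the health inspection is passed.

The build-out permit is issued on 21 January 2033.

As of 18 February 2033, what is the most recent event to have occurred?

Construction is finished

The build-out permit is issued: Jan 21, 2033.
Construction is finished: Jan 21, 2033 + 15 days = Feb 5, 2033.
The health inspection is passed: Feb 5, 2033 + 26 days = Mar 3, 2033.
The liquor license arrives: Mar 3, 2033 + 27 days = Mar 30, 2033.
The grand opening takes place: Mar 30, 2033 + 5 days = Apr 4, 2033.
Feb 18, 2033 falls between when construction is finished (Feb 5, 2033) and when the health inspection is passed (Mar 3, 2033).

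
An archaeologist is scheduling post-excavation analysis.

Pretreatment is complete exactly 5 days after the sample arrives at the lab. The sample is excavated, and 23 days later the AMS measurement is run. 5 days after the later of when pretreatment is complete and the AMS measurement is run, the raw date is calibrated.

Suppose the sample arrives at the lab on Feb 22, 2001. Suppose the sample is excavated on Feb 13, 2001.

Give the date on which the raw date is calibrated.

Mar 13, 2001

The sample arrives at the lab: Feb 22, 2001.
Pretreatment is complete: Feb 22, 2001 + 5 days = Feb 27, 2001.
The sample is excavated: Feb 13, 2001.
The AMS measurement is run: Feb 13, 2001 + 23 days = Mar 8, 2001.
Both prerequisites met — pretreatment is complete (Feb 27, 2001), the AMS measurement is run (Mar 8, 2001); the later is Mar 8, 2001.
The raw date is calibrated: Mar 8, 2001 + 5 days = Mar 13, 2001.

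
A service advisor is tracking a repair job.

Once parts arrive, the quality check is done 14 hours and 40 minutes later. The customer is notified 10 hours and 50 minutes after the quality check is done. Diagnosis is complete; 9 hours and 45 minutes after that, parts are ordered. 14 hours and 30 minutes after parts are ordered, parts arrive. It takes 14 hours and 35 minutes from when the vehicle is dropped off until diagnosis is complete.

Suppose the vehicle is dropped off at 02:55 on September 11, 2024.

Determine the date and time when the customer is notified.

19:15 on September 13, 2024

The vehicle is dropped off: 02:55 Sep 11, 2024.
Diagnosis is complete: 02:55 Sep 11, 2024 + 14h35m = 17:30 Sep 11, 2024.
Parts are ordered: 17:30 Sep 11, 2024 + 9h45m = 03:15 Sep 12, 2024.
Parts arrive: 03:15 Sep 12, 2024 + 14h30m = 17:45 Sep 12, 2024.
The quality check is done: 17:45 Sep 12, 2024 + 14h40m = 08:25 Sep 13, 2024.
The customer is notified: 08:25 Sep 13, 2024 + 10h50m = 19:15 Sep 13, 2024.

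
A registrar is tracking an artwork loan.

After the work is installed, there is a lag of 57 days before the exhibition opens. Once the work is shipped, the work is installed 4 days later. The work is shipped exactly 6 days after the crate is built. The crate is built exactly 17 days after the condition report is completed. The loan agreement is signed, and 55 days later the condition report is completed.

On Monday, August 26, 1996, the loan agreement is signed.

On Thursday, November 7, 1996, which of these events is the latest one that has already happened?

The crate is built

The loan agreement is signed: Aug 26, 1996.
The condition report is completed: Aug 26, 1996 + 55 days = Oct 20, 1996.
The crate is built: Oct 20, 1996 + 17 days = Nov 6, 1996.
The work is shipped: Nov 6, 1996 + 6 days = Nov 12, 1996.
The work is installed: Nov 12, 1996 + 4 days = Nov 16, 1996.
The exhibition opens: Nov 16, 1996 + 57 days = Jan 12, 1997.
Nov 7, 1996 falls between when the crate is built (Nov 6, 1996) and when the work is shipped (Nov 12, 1996).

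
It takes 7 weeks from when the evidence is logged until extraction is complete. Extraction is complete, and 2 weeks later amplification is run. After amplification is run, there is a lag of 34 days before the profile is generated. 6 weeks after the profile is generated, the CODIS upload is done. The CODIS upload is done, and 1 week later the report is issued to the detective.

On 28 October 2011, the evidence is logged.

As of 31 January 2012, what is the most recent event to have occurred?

The evidence is logged: Oct 28, 2011.
Extraction is complete: Oct 28, 2011 + 7 weeks = Dec 16, 2011.
Amplification is run: Dec 16, 2011 + 2 weeks = Dec 30, 2011.
The profile is generated: Dec 30, 2011 + 34 days = Feb 2, 2012.
The CODIS upload is done: Feb 2, 2012 + 6 weeks = Mar 15, 2012.
The report is issued to the detective: Mar 15, 2012 + 1 week = Mar 22, 2012.
Jan 31, 2012 falls between when amplification is run (Dec 30, 2011) and when the profile is generated (Feb 2, 2012).

Amplification is run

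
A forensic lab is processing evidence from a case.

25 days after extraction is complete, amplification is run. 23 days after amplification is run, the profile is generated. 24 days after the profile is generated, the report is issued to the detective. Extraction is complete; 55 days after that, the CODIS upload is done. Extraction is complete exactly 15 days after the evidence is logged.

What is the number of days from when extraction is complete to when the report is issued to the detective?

72 days

Causal path: extraction is complete → amplification is run → the profile is generated → the report is issued to the detective.
Total delay along the path: 25 + 23 + 24 = 72 days.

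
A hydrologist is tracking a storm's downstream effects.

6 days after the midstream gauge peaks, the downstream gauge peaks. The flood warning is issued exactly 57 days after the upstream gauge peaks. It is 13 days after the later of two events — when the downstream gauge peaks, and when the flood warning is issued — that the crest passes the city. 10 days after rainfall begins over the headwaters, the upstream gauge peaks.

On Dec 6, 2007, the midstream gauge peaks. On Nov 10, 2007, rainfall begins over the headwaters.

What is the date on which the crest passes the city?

Jan 29, 2008

The midstream gauge peaks: Dec 6, 2007.
The downstream gauge peaks: Dec 6, 2007 + 6 days = Dec 12, 2007.
Rainfall begins over the headwaters: Nov 10, 2007.
The upstream gauge peaks: Nov 10, 2007 + 10 days = Nov 20, 2007.
The flood warning is issued: Nov 20, 2007 + 57 days = Jan 16, 2008.
Both prerequisites met — the downstream gauge peaks (Dec 12, 2007), the flood warning is issued (Jan 16, 2008); the later is Jan 16, 2008.
The crest passes the city: Jan 16, 2008 + 13 days = Jan 29, 2008.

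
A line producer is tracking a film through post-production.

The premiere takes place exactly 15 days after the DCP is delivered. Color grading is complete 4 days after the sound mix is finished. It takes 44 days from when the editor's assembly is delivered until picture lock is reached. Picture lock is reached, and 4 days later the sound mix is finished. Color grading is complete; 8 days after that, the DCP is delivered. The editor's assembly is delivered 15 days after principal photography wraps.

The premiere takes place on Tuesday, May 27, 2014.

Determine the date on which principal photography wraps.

Wednesday, February 26, 2014

The premiere takes place: May 27, 2014.
The DCP is delivered: May 27, 2014 − 15 days = May 12, 2014.
Color grading is complete: May 12, 2014 − 8 days = May 4, 2014.
The sound mix is finished: May 4, 2014 − 4 days = Apr 30, 2014.
Picture lock is reached: Apr 30, 2014 − 4 days = Apr 26, 2014.
The editor's assembly is delivered: Apr 26, 2014 − 44 days = Mar 13, 2014.
Principal photography wraps: Mar 13, 2014 − 15 days = Feb 26, 2014.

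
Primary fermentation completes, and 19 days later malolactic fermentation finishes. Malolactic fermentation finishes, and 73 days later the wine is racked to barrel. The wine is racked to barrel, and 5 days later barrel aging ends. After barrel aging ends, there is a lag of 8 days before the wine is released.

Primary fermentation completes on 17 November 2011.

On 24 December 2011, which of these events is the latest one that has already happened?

Primary fermentation completes: Nov 17, 2011.
Malolactic fermentation finishes: Nov 17, 2011 + 19 days = Dec 6, 2011.
The wine is racked to barrel: Dec 6, 2011 + 73 days = Feb 17, 2012.
Barrel aging ends: Feb 17, 2012 + 5 days = Feb 22, 2012.
The wine is released: Feb 22, 2012 + 8 days = Mar 1, 2012.
Dec 24, 2011 falls between when malolactic fermentation finishes (Dec 6, 2011) and when the wine is racked to barrel (Feb 17, 2012).

Malolactic fermentation finishes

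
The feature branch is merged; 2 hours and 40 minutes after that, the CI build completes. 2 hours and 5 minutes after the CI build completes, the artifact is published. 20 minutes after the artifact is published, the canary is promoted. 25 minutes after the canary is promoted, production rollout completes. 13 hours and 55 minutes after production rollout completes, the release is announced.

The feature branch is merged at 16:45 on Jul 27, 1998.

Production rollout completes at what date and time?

22:15 on Jul 27, 1998

The feature branch is merged: 16:45 Jul 27, 1998.
The CI build completes: 16:45 Jul 27, 1998 + 2h40m = 19:25 Jul 27, 1998.
The artifact is published: 19:25 Jul 27, 1998 + 2h05m = 21:30 Jul 27, 1998.
The canary is promoted: 21:30 Jul 27, 1998 + 20m = 21:50 Jul 27, 1998.
Production rollout completes: 21:50 Jul 27, 1998 + 25m = 22:15 Jul 27, 1998.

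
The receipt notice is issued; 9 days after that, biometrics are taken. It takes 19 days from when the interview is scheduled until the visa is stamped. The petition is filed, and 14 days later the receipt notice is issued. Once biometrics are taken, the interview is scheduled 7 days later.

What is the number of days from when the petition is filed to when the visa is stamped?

Causal path: the petition is filed → the receipt notice is issued → biometrics are taken → the interview is scheduled → the visa is stamped.
Total delay along the path: 14 + 9 + 7 + 19 = 49 days.

49 days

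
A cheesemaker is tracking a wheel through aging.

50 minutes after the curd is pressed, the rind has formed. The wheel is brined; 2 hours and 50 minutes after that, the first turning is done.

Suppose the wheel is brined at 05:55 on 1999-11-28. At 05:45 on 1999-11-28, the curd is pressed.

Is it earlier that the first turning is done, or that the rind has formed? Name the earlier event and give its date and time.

The rind has formed — 06:35 on 1999-11-28

The wheel is brined: 05:55 Nov 28, 1999.
The first turning is done: 05:55 Nov 28, 1999 + 2h50m = 08:45 Nov 28, 1999.
The curd is pressed: 05:45 Nov 28, 1999.
The rind has formed: 05:45 Nov 28, 1999 + 50m = 06:35 Nov 28, 1999.
Comparing: the first turning is done at 08:45 Nov 28, 1999 vs the rind has formed at 06:35 Nov 28, 1999. Earlier: the rind has formed.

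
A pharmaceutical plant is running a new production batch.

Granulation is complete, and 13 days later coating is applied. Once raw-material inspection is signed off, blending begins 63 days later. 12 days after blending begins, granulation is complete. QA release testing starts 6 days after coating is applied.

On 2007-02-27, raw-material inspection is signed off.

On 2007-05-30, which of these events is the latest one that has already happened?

Raw-material inspection is signed off: Feb 27, 2007.
Blending begins: Feb 27, 2007 + 63 days = May 1, 2007.
Granulation is complete: May 1, 2007 + 12 days = May 13, 2007.
Coating is applied: May 13, 2007 + 13 days = May 26, 2007.
QA release testing starts: May 26, 2007 + 6 days = Jun 1, 2007.
May 30, 2007 falls between when coating is applied (May 26, 2007) and when QA release testing starts (Jun 1, 2007).

Coating is applied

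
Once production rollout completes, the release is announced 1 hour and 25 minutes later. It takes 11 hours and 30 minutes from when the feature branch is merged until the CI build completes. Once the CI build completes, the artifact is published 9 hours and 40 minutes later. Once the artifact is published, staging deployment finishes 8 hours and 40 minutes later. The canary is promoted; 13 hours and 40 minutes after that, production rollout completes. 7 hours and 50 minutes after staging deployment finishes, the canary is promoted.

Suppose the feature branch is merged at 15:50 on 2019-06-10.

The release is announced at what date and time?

The feature branch is merged: 15:50 Jun 10, 2019.
The CI build completes: 15:50 Jun 10, 2019 + 11h30m = 03:20 Jun 11, 2019.
The artifact is published: 03:20 Jun 11, 2019 + 9h40m = 13:00 Jun 11, 2019.
Staging deployment finishes: 13:00 Jun 11, 2019 + 8h40m = 21:40 Jun 11, 2019.
The canary is promoted: 21:40 Jun 11, 2019 + 7h50m = 05:30 Jun 12, 2019.
Production rollout completes: 05:30 Jun 12, 2019 + 13h40m = 19:10 Jun 12, 2019.
The release is announced: 19:10 Jun 12, 2019 + 1h25m = 20:35 Jun 12, 2019.

20:35 on 2019-06-12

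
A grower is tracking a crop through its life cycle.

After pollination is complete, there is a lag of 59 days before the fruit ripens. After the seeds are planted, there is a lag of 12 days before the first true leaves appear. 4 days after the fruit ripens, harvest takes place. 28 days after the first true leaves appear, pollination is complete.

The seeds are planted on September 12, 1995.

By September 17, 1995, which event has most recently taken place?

The seeds are planted

The seeds are planted: Sep 12, 1995.
The first true leaves appear: Sep 12, 1995 + 12 days = Sep 24, 1995.
Pollination is complete: Sep 24, 1995 + 28 days = Oct 22, 1995.
The fruit ripens: Oct 22, 1995 + 59 days = Dec 20, 1995.
Harvest takes place: Dec 20, 1995 + 4 days = Dec 24, 1995.
Sep 17, 1995 falls between when the seeds are planted (Sep 12, 1995) and when the first true leaves appear (Sep 24, 1995).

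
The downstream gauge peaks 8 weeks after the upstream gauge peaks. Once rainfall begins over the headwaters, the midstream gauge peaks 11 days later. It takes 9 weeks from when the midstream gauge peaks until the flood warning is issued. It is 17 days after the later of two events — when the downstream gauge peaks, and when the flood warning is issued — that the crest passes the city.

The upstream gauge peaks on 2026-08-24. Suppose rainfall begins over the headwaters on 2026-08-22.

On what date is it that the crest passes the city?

The upstream gauge peaks: Aug 24, 2026.
The downstream gauge peaks: Aug 24, 2026 + 8 weeks = Oct 19, 2026.
Rainfall begins over the headwaters: Aug 22, 2026.
The midstream gauge peaks: Aug 22, 2026 + 11 days = Sep 2, 2026.
The flood warning is issued: Sep 2, 2026 + 9 weeks = Nov 4, 2026.
Both prerequisites met — the downstream gauge peaks (Oct 19, 2026), the flood warning is issued (Nov 4, 2026); the later is Nov 4, 2026.
The crest passes the city: Nov 4, 2026 + 17 days = Nov 21, 2026.

2026-11-21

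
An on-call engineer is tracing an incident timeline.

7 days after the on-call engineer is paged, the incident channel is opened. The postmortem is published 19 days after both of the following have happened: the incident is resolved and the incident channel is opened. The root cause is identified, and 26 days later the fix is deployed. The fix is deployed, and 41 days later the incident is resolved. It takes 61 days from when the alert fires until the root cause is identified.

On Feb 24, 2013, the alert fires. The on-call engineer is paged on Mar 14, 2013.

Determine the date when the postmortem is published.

Jul 21, 2013

The alert fires: Feb 24, 2013.
The root cause is identified: Feb 24, 2013 + 61 days = Apr 26, 2013.
The fix is deployed: Apr 26, 2013 + 26 days = May 22, 2013.
The incident is resolved: May 22, 2013 + 41 days = Jul 2, 2013.
The on-call engineer is paged: Mar 14, 2013.
The incident channel is opened: Mar 14, 2013 + 7 days = Mar 21, 2013.
Both prerequisites met — the incident is resolved (Jul 2, 2013), the incident channel is opened (Mar 21, 2013); the later is Jul 2, 2013.
The postmortem is published: Jul 2, 2013 + 19 days = Jul 21, 2013.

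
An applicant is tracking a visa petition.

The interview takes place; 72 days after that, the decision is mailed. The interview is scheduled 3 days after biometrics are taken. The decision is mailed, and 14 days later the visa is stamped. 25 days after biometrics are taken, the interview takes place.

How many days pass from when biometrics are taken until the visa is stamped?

111 days

Causal path: biometrics are taken → the interview takes place → the decision is mailed → the visa is stamped.
Total delay along the path: 25 + 72 + 14 = 111 days.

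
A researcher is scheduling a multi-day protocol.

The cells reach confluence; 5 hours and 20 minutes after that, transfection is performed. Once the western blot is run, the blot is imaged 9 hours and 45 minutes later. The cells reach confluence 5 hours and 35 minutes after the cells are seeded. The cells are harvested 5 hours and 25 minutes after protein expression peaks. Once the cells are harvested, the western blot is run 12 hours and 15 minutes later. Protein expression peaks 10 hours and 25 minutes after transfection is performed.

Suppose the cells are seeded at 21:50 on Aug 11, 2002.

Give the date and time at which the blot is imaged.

The cells are seeded: 21:50 Aug 11, 2002.
The cells reach confluence: 21:50 Aug 11, 2002 + 5h35m = 03:25 Aug 12, 2002.
Transfection is performed: 03:25 Aug 12, 2002 + 5h20m = 08:45 Aug 12, 2002.
Protein expression peaks: 08:45 Aug 12, 2002 + 10h25m = 19:10 Aug 12, 2002.
The cells are harvested: 19:10 Aug 12, 2002 + 5h25m = 00:35 Aug 13, 2002.
The western blot is run: 00:35 Aug 13, 2002 + 12h15m = 12:50 Aug 13, 2002.
The blot is imaged: 12:50 Aug 13, 2002 + 9h45m = 22:35 Aug 13, 2002.

22:35 on Aug 13, 2002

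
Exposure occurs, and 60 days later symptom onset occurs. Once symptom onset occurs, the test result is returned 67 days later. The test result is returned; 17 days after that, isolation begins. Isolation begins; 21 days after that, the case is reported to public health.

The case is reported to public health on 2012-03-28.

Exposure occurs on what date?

The case is reported to public health: Mar 28, 2012.
Isolation begins: Mar 28, 2012 − 21 days = Mar 7, 2012.
The test result is returned: Mar 7, 2012 − 17 days = Feb 19, 2012.
Symptom onset occurs: Feb 19, 2012 − 67 days = Dec 14, 2011.
Exposure occurs: Dec 14, 2011 − 60 days = Oct 15, 2011.

2011-10-15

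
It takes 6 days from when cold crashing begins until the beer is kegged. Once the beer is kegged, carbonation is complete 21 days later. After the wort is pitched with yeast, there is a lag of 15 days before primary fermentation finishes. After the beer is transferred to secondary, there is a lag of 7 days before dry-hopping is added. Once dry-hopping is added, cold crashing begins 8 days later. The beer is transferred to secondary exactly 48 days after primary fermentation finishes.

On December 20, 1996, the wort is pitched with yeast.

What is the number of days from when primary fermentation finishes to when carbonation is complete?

Causal path: primary fermentation finishes → the beer is transferred to secondary → dry-hopping is added → cold crashing begins → the beer is kegged → carbonation is complete.
Total delay along the path: 48 + 7 + 8 + 6 + 21 = 90 days.

90 days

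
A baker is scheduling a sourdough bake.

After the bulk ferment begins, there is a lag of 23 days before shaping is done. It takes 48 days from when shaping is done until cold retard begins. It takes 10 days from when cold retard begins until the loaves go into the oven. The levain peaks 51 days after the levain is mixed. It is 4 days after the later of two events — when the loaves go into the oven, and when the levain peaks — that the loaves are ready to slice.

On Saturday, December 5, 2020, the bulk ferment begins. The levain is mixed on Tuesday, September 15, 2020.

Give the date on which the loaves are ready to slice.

The bulk ferment begins: Dec 5, 2020.
Shaping is done: Dec 5, 2020 + 23 days = Dec 28, 2020.
Cold retard begins: Dec 28, 2020 + 48 days = Feb 14, 2021.
The loaves go into the oven: Feb 14, 2021 + 10 days = Feb 24, 2021.
The levain is mixed: Sep 15, 2020.
The levain peaks: Sep 15, 2020 + 51 days = Nov 5, 2020.
Both prerequisites met — the loaves go into the oven (Feb 24, 2021), the levain peaks (Nov 5, 2020); the later is Feb 24, 2021.
The loaves are ready to slice: Feb 24, 2021 + 4 days = Feb 28, 2021.

Sunday, February 28, 2021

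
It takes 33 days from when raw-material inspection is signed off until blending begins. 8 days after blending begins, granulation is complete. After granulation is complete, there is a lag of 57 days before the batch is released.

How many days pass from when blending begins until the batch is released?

65 days

Causal path: blending begins → granulation is complete → the batch is released.
Total delay along the path: 8 + 57 = 65 days.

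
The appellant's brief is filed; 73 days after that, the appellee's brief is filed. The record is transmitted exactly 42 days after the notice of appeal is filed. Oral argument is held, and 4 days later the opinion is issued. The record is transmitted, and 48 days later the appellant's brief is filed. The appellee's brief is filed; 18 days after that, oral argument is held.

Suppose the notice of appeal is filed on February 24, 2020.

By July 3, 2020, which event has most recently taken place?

The appellant's brief is filed

The notice of appeal is filed: Feb 24, 2020.
The record is transmitted: Feb 24, 2020 + 42 days = Apr 6, 2020.
The appellant's brief is filed: Apr 6, 2020 + 48 days = May 24, 2020.
The appellee's brief is filed: May 24, 2020 + 73 days = Aug 5, 2020.
Oral argument is held: Aug 5, 2020 + 18 days = Aug 23, 2020.
The opinion is issued: Aug 23, 2020 + 4 days = Aug 27, 2020.
Jul 3, 2020 falls between when the appellant's brief is filed (May 24, 2020) and when the appellee's brief is filed (Aug 5, 2020).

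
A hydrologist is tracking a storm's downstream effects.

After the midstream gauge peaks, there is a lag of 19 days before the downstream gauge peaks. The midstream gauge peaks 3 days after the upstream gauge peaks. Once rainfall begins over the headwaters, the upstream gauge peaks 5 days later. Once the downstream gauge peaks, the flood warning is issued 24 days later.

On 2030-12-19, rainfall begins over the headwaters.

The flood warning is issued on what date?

2031-02-08

Rainfall begins over the headwaters: Dec 19, 2030.
The upstream gauge peaks: Dec 19, 2030 + 5 days = Dec 24, 2030.
The midstream gauge peaks: Dec 24, 2030 + 3 days = Dec 27, 2030.
The downstream gauge peaks: Dec 27, 2030 + 19 days = Jan 15, 2031.
The flood warning is issued: Jan 15, 2031 + 24 days = Feb 8, 2031.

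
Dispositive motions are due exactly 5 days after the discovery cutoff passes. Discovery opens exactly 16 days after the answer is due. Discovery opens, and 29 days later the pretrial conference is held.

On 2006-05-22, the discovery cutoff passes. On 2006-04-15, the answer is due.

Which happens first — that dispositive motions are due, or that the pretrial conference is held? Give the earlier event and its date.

Dispositive motions are due — 2006-05-27

The discovery cutoff passes: May 22, 2006.
Dispositive motions are due: May 22, 2006 + 5 days = May 27, 2006.
The answer is due: Apr 15, 2006.
Discovery opens: Apr 15, 2006 + 16 days = May 1, 2006.
The pretrial conference is held: May 1, 2006 + 29 days = May 30, 2006.
Comparing: dispositive motions are due on May 27, 2006 vs the pretrial conference is held on May 30, 2006. Earlier: dispositive motions are due.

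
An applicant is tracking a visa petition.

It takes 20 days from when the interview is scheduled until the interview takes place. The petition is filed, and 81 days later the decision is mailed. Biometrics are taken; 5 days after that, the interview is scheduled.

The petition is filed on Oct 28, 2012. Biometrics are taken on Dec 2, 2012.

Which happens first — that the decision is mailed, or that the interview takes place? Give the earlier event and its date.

The interview takes place — Dec 27, 2012

The petition is filed: Oct 28, 2012.
The decision is mailed: Oct 28, 2012 + 81 days = Jan 17, 2013.
Biometrics are taken: Dec 2, 2012.
The interview is scheduled: Dec 2, 2012 + 5 days = Dec 7, 2012.
The interview takes place: Dec 7, 2012 + 20 days = Dec 27, 2012.
Comparing: the decision is mailed on Jan 17, 2013 vs the interview takes place on Dec 27, 2012. Earlier: the interview takes place.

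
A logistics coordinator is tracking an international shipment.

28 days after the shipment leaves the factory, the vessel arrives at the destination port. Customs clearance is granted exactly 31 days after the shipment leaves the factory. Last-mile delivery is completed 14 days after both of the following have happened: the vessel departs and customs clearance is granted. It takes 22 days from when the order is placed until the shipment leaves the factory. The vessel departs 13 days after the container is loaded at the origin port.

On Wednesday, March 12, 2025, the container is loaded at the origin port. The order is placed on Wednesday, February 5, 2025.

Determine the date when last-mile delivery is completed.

Sunday, April 13, 2025

The container is loaded at the origin port: Mar 12, 2025.
The vessel departs: Mar 12, 2025 + 13 days = Mar 25, 2025.
The order is placed: Feb 5, 2025.
The shipment leaves the factory: Feb 5, 2025 + 22 days = Feb 27, 2025.
Customs clearance is granted: Feb 27, 2025 + 31 days = Mar 30, 2025.
Both prerequisites met — the vessel departs (Mar 25, 2025), customs clearance is granted (Mar 30, 2025); the later is Mar 30, 2025.
Last-mile delivery is completed: Mar 30, 2025 + 14 days = Apr 13, 2025.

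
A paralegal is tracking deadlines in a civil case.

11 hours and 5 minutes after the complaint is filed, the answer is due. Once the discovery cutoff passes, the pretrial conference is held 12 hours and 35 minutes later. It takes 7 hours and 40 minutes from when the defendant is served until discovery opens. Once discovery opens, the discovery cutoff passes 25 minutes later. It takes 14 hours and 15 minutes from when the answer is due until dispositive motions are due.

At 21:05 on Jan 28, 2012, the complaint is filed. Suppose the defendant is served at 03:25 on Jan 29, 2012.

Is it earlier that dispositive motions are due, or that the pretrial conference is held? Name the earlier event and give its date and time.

Dispositive motions are due — 22:25 on Jan 29, 2012

The complaint is filed: 21:05 Jan 28, 2012.
The answer is due: 21:05 Jan 28, 2012 + 11h05m = 08:10 Jan 29, 2012.
Dispositive motions are due: 08:10 Jan 29, 2012 + 14h15m = 22:25 Jan 29, 2012.
The defendant is served: 03:25 Jan 29, 2012.
Discovery opens: 03:25 Jan 29, 2012 + 7h40m = 11:05 Jan 29, 2012.
The discovery cutoff passes: 11:05 Jan 29, 2012 + 25m = 11:30 Jan 29, 2012.
The pretrial conference is held: 11:30 Jan 29, 2012 + 12h35m = 00:05 Jan 30, 2012.
Comparing: dispositive motions are due at 22:25 Jan 29, 2012 vs the pretrial conference is held at 00:05 Jan 30, 2012. Earlier: dispositive motions are due.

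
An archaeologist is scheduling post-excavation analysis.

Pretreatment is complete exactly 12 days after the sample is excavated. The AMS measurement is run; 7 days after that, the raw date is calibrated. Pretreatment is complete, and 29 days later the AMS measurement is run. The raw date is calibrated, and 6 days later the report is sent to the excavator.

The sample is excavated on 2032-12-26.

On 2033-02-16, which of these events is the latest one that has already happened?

The sample is excavated: Dec 26, 2032.
Pretreatment is complete: Dec 26, 2032 + 12 days = Jan 7, 2033.
The AMS measurement is run: Jan 7, 2033 + 29 days = Feb 5, 2033.
The raw date is calibrated: Feb 5, 2033 + 7 days = Feb 12, 2033.
The report is sent to the excavator: Feb 12, 2033 + 6 days = Feb 18, 2033.
Feb 16, 2033 falls between when the raw date is calibrated (Feb 12, 2033) and when the report is sent to the excavator (Feb 18, 2033).

The raw date is calibrated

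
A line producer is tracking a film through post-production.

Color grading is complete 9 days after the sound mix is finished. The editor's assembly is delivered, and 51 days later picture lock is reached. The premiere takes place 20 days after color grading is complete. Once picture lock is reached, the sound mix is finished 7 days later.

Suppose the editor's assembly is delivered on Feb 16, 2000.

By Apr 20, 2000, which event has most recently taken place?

The editor's assembly is delivered: Feb 16, 2000.
Picture lock is reached: Feb 16, 2000 + 51 days = Apr 7, 2000.
The sound mix is finished: Apr 7, 2000 + 7 days = Apr 14, 2000.
Color grading is complete: Apr 14, 2000 + 9 days = Apr 23, 2000.
The premiere takes place: Apr 23, 2000 + 20 days = May 13, 2000.
Apr 20, 2000 falls between when the sound mix is finished (Apr 14, 2000) and when color grading is complete (Apr 23, 2000).

The sound mix is finished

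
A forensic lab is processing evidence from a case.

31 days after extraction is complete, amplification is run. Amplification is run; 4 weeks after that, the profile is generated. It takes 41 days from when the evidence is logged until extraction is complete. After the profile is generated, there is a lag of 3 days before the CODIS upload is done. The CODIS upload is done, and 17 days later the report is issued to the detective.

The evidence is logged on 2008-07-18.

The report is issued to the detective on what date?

2008-11-15

The evidence is logged: Jul 18, 2008.
Extraction is complete: Jul 18, 2008 + 41 days = Aug 28, 2008.
Amplification is run: Aug 28, 2008 + 31 days = Sep 28, 2008.
The profile is generated: Sep 28, 2008 + 4 weeks = Oct 26, 2008.
The CODIS upload is done: Oct 26, 2008 + 3 days = Oct 29, 2008.
The report is issued to the detective: Oct 29, 2008 + 17 days = Nov 15, 2008.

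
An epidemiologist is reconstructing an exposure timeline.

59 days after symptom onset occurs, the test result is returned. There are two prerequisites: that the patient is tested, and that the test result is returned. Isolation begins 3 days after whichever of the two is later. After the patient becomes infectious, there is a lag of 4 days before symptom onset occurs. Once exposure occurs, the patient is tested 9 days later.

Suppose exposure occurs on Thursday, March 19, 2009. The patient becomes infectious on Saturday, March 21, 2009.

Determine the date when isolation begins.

Tuesday, May 26, 2009

Exposure occurs: Mar 19, 2009.
The patient is tested: Mar 19, 2009 + 9 days = Mar 28, 2009.
The patient becomes infectious: Mar 21, 2009.
Symptom onset occurs: Mar 21, 2009 + 4 days = Mar 25, 2009.
The test result is returned: Mar 25, 2009 + 59 days = May 23, 2009.
Both prerequisites met — the patient is tested (Mar 28, 2009), the test result is returned (May 23, 2009); the later is May 23, 2009.
Isolation begins: May 23, 2009 + 3 days = May 26, 2009.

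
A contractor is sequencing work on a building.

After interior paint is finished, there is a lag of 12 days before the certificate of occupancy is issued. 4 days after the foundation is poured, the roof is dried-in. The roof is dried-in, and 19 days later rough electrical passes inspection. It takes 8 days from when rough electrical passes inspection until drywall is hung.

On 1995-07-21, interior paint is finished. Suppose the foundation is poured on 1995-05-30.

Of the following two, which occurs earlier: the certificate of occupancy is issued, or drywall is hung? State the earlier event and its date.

Drywall is hung — 1995-06-30

Interior paint is finished: Jul 21, 1995.
The certificate of occupancy is issued: Jul 21, 1995 + 12 days = Aug 2, 1995.
The foundation is poured: May 30, 1995.
The roof is dried-in: May 30, 1995 + 4 days = Jun 3, 1995.
Rough electrical passes inspection: Jun 3, 1995 + 19 days = Jun 22, 1995.
Drywall is hung: Jun 22, 1995 + 8 days = Jun 30, 1995.
Comparing: the certificate of occupancy is issued on Aug 2, 1995 vs drywall is hung on Jun 30, 1995. Earlier: drywall is hung.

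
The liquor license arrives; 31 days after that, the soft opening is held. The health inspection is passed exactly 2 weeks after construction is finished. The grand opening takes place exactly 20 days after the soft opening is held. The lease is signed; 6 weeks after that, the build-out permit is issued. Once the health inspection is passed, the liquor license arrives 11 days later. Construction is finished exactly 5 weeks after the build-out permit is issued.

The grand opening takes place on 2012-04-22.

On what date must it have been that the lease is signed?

The grand opening takes place: Apr 22, 2012.
The soft opening is held: Apr 22, 2012 − 20 days = Apr 2, 2012.
The liquor license arrives: Apr 2, 2012 − 31 days = Mar 2, 2012.
The health inspection is passed: Mar 2, 2012 − 11 days = Feb 20, 2012.
Construction is finished: Feb 20, 2012 − 2 weeks = Feb 6, 2012.
The build-out permit is issued: Feb 6, 2012 − 5 weeks = Jan 2, 2012.
The lease is signed: Jan 2, 2012 − 6 weeks = Nov 21, 2011.

2011-11-21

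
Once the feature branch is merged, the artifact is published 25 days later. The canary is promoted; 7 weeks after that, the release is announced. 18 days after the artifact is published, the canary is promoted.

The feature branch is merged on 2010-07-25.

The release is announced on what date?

2010-10-25

The feature branch is merged: Jul 25, 2010.
The artifact is published: Jul 25, 2010 + 25 days = Aug 19, 2010.
The canary is promoted: Aug 19, 2010 + 18 days = Sep 6, 2010.
The release is announced: Sep 6, 2010 + 7 weeks = Oct 25, 2010.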